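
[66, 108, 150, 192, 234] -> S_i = 66 + 42*i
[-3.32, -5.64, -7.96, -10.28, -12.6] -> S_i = -3.32 + -2.32*i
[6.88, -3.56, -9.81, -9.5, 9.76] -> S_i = Random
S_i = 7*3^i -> [7, 21, 63, 189, 567]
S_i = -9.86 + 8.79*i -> [-9.86, -1.07, 7.72, 16.51, 25.3]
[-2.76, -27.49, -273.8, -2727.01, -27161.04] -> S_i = -2.76*9.96^i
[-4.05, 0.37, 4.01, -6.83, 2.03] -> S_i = Random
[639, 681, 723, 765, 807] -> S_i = 639 + 42*i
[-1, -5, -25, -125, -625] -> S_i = -1*5^i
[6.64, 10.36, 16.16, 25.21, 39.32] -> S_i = 6.64*1.56^i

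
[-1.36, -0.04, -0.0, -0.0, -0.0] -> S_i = -1.36*0.03^i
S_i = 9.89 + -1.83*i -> [9.89, 8.06, 6.23, 4.4, 2.57]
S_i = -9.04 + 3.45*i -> [-9.04, -5.59, -2.14, 1.31, 4.76]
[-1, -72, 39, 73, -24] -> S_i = Random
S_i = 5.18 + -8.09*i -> [5.18, -2.91, -11.0, -19.09, -27.18]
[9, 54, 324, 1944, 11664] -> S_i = 9*6^i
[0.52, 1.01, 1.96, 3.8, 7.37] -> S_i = 0.52*1.94^i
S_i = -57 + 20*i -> [-57, -37, -17, 3, 23]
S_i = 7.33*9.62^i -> [7.33, 70.51, 678.35, 6525.73, 62777.54]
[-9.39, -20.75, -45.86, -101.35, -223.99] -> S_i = -9.39*2.21^i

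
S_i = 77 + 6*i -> [77, 83, 89, 95, 101]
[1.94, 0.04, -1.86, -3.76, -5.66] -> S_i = 1.94 + -1.90*i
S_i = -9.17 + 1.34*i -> [-9.17, -7.83, -6.49, -5.15, -3.81]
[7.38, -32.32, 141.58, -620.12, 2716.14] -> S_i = 7.38*(-4.38)^i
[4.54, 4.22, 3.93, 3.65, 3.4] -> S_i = 4.54*0.93^i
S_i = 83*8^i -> [83, 664, 5312, 42496, 339968]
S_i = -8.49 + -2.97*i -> [-8.49, -11.46, -14.43, -17.4, -20.37]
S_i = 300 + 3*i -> [300, 303, 306, 309, 312]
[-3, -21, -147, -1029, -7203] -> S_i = -3*7^i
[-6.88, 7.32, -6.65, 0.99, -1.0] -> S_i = Random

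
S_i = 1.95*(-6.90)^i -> [1.95, -13.46, 92.84, -640.59, 4420.09]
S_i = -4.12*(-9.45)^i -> [-4.12, 38.93, -367.93, 3476.9, -32856.74]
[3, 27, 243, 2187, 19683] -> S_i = 3*9^i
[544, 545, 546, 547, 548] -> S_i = 544 + 1*i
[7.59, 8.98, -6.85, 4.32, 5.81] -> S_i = Random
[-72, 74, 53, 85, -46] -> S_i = Random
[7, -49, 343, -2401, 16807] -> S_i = 7*-7^i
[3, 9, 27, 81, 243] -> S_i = 3*3^i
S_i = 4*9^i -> [4, 36, 324, 2916, 26244]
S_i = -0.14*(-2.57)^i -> [-0.14, 0.36, -0.92, 2.38, -6.11]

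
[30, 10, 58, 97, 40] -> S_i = Random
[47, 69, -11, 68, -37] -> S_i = Random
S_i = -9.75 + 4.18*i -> [-9.75, -5.57, -1.39, 2.79, 6.97]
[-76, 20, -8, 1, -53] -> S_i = Random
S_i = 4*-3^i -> [4, -12, 36, -108, 324]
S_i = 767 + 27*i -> [767, 794, 821, 848, 875]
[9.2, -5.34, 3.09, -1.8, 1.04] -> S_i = 9.20*(-0.58)^i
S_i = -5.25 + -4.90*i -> [-5.25, -10.15, -15.05, -19.95, -24.85]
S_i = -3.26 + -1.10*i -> [-3.26, -4.36, -5.46, -6.56, -7.66]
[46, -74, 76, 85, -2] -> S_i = Random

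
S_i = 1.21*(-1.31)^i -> [1.21, -1.59, 2.08, -2.72, 3.56]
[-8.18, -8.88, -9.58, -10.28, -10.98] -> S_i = -8.18 + -0.70*i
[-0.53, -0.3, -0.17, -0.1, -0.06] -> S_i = -0.53*0.57^i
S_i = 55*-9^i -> [55, -495, 4455, -40095, 360855]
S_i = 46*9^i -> [46, 414, 3726, 33534, 301806]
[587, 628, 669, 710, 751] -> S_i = 587 + 41*i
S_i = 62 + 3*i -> [62, 65, 68, 71, 74]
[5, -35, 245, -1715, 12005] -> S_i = 5*-7^i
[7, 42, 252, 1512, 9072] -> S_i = 7*6^i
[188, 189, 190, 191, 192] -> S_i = 188 + 1*i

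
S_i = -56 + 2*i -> [-56, -54, -52, -50, -48]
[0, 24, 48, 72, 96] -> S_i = 0 + 24*i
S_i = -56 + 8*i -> [-56, -48, -40, -32, -24]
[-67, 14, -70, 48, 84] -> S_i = Random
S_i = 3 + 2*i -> [3, 5, 7, 9, 11]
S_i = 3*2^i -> [3, 6, 12, 24, 48]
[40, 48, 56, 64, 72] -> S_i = 40 + 8*i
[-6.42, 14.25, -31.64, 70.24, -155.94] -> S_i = -6.42*(-2.22)^i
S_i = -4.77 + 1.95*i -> [-4.77, -2.82, -0.87, 1.08, 3.03]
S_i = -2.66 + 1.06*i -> [-2.66, -1.6, -0.54, 0.52, 1.58]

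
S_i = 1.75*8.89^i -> [1.75, 15.56, 138.31, 1229.54, 10930.63]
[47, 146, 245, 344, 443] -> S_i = 47 + 99*i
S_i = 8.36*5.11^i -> [8.36, 42.72, 218.3, 1115.5, 5700.2]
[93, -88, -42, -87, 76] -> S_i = Random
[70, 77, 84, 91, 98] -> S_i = 70 + 7*i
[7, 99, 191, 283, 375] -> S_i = 7 + 92*i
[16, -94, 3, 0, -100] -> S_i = Random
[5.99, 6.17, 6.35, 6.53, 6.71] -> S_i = 5.99 + 0.18*i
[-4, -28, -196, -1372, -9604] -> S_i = -4*7^i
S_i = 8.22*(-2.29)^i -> [8.22, -18.82, 43.11, -98.71, 226.05]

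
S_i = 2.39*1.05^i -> [2.39, 2.51, 2.63, 2.77, 2.91]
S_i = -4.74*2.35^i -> [-4.74, -11.14, -26.18, -61.52, -144.56]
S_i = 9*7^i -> [9, 63, 441, 3087, 21609]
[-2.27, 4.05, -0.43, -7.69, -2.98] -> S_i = Random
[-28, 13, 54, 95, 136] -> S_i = -28 + 41*i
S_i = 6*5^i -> [6, 30, 150, 750, 3750]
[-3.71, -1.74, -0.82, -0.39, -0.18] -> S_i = -3.71*0.47^i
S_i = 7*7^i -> [7, 49, 343, 2401, 16807]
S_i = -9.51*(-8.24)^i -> [-9.51, 78.36, -645.71, 5320.62, -43841.9]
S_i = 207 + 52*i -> [207, 259, 311, 363, 415]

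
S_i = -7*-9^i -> [-7, 63, -567, 5103, -45927]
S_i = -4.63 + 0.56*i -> [-4.63, -4.07, -3.51, -2.95, -2.39]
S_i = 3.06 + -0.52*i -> [3.06, 2.54, 2.02, 1.5, 0.98]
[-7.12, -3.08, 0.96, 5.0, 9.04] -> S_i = -7.12 + 4.04*i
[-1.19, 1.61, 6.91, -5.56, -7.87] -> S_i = Random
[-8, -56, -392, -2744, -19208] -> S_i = -8*7^i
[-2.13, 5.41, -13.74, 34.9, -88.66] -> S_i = -2.13*(-2.54)^i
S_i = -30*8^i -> [-30, -240, -1920, -15360, -122880]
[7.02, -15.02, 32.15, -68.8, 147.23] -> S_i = 7.02*(-2.14)^i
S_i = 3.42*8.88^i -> [3.42, 30.37, 269.68, 2394.78, 21265.62]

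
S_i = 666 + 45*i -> [666, 711, 756, 801, 846]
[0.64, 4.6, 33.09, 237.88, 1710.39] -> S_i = 0.64*7.19^i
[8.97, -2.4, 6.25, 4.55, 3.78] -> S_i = Random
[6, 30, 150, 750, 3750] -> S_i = 6*5^i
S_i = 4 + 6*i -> [4, 10, 16, 22, 28]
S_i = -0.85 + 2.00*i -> [-0.85, 1.15, 3.15, 5.15, 7.15]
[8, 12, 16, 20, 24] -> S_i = 8 + 4*i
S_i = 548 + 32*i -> [548, 580, 612, 644, 676]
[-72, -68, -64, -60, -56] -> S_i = -72 + 4*i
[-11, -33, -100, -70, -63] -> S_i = Random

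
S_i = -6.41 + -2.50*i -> [-6.41, -8.91, -11.41, -13.91, -16.41]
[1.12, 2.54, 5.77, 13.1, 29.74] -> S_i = 1.12*2.27^i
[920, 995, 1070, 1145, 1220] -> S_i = 920 + 75*i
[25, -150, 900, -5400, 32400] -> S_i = 25*-6^i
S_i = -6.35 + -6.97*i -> [-6.35, -13.32, -20.29, -27.26, -34.23]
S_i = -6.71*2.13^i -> [-6.71, -14.29, -30.44, -64.84, -138.12]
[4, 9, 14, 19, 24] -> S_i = 4 + 5*i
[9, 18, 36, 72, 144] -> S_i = 9*2^i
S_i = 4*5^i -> [4, 20, 100, 500, 2500]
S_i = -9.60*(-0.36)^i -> [-9.6, 3.46, -1.24, 0.45, -0.16]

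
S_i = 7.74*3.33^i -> [7.74, 25.77, 85.83, 285.81, 951.74]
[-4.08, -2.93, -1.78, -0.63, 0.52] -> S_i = -4.08 + 1.15*i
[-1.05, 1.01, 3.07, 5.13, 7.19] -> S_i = -1.05 + 2.06*i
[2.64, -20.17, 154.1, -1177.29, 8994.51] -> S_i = 2.64*(-7.64)^i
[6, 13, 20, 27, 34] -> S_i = 6 + 7*i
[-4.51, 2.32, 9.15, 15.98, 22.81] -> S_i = -4.51 + 6.83*i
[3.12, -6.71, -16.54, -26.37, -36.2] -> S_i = 3.12 + -9.83*i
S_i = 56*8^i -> [56, 448, 3584, 28672, 229376]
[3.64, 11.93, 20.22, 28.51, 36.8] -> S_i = 3.64 + 8.29*i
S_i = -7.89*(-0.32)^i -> [-7.89, 2.52, -0.81, 0.26, -0.08]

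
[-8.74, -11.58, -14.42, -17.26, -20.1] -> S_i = -8.74 + -2.84*i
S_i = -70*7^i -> [-70, -490, -3430, -24010, -168070]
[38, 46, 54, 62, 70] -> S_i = 38 + 8*i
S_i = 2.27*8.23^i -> [2.27, 18.68, 153.75, 1265.39, 10414.18]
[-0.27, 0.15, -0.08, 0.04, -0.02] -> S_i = -0.27*(-0.55)^i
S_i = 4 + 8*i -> [4, 12, 20, 28, 36]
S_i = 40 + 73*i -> [40, 113, 186, 259, 332]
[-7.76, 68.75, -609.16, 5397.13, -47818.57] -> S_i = -7.76*(-8.86)^i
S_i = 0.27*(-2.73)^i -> [0.27, -0.74, 2.01, -5.49, 15.0]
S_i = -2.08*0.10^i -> [-2.08, -0.21, -0.02, -0.0, -0.0]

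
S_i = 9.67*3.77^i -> [9.67, 36.46, 137.44, 518.14, 1953.4]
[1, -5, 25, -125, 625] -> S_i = 1*-5^i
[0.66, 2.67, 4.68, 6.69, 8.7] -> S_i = 0.66 + 2.01*i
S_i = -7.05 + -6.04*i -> [-7.05, -13.09, -19.13, -25.17, -31.21]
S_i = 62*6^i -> [62, 372, 2232, 13392, 80352]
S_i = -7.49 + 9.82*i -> [-7.49, 2.33, 12.15, 21.97, 31.79]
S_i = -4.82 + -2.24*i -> [-4.82, -7.06, -9.3, -11.54, -13.78]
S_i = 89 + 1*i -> [89, 90, 91, 92, 93]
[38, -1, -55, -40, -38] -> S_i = Random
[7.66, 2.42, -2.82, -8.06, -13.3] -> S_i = 7.66 + -5.24*i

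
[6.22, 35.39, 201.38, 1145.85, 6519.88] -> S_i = 6.22*5.69^i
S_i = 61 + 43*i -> [61, 104, 147, 190, 233]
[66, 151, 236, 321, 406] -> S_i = 66 + 85*i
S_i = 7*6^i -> [7, 42, 252, 1512, 9072]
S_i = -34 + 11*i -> [-34, -23, -12, -1, 10]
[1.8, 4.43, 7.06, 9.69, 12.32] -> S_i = 1.80 + 2.63*i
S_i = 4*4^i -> [4, 16, 64, 256, 1024]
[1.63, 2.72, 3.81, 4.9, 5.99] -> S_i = 1.63 + 1.09*i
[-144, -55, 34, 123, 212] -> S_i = -144 + 89*i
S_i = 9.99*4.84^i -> [9.99, 48.35, 234.02, 1132.67, 5482.1]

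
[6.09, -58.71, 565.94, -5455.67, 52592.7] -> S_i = 6.09*(-9.64)^i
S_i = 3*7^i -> [3, 21, 147, 1029, 7203]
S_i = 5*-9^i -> [5, -45, 405, -3645, 32805]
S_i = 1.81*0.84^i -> [1.81, 1.52, 1.28, 1.07, 0.9]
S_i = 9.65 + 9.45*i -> [9.65, 19.1, 28.55, 38.0, 47.45]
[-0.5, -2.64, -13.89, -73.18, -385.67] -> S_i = -0.50*5.27^i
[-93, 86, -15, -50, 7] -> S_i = Random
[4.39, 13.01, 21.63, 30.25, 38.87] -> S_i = 4.39 + 8.62*i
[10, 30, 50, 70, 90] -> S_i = 10 + 20*i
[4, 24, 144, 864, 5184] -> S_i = 4*6^i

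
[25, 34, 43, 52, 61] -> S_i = 25 + 9*i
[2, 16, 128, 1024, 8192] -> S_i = 2*8^i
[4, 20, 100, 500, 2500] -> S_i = 4*5^i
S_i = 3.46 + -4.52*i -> [3.46, -1.06, -5.58, -10.1, -14.62]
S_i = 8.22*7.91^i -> [8.22, 65.02, 514.31, 4068.19, 32179.39]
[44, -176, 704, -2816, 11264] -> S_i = 44*-4^i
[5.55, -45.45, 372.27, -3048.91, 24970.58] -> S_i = 5.55*(-8.19)^i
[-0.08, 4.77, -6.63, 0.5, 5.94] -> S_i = Random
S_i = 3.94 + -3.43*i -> [3.94, 0.51, -2.92, -6.35, -9.78]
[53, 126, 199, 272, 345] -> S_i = 53 + 73*i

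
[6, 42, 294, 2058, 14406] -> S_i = 6*7^i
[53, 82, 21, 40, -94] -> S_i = Random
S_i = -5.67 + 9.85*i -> [-5.67, 4.18, 14.03, 23.88, 33.73]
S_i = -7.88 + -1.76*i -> [-7.88, -9.64, -11.4, -13.16, -14.92]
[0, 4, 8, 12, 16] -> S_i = 0 + 4*i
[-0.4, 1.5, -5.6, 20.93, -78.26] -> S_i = -0.40*(-3.74)^i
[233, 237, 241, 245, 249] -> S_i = 233 + 4*i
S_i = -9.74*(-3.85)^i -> [-9.74, 37.5, -144.37, 555.83, -2139.94]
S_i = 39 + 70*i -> [39, 109, 179, 249, 319]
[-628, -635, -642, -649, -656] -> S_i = -628 + -7*i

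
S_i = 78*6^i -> [78, 468, 2808, 16848, 101088]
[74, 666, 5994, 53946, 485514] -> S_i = 74*9^i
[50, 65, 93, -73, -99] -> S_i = Random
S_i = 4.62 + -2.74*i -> [4.62, 1.88, -0.86, -3.6, -6.34]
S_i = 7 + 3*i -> [7, 10, 13, 16, 19]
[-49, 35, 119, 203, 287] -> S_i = -49 + 84*i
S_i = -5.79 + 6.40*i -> [-5.79, 0.61, 7.01, 13.41, 19.81]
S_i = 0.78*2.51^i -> [0.78, 1.96, 4.91, 12.33, 30.96]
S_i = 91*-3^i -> [91, -273, 819, -2457, 7371]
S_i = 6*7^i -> [6, 42, 294, 2058, 14406]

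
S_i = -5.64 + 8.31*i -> [-5.64, 2.67, 10.98, 19.29, 27.6]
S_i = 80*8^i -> [80, 640, 5120, 40960, 327680]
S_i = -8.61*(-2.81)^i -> [-8.61, 24.19, -67.99, 191.04, -536.82]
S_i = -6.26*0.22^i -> [-6.26, -1.38, -0.3, -0.07, -0.01]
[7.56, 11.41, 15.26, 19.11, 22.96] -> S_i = 7.56 + 3.85*i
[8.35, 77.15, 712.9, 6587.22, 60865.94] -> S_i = 8.35*9.24^i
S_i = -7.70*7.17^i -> [-7.7, -55.21, -395.85, -2838.23, -20350.14]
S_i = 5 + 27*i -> [5, 32, 59, 86, 113]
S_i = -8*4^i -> [-8, -32, -128, -512, -2048]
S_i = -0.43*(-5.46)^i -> [-0.43, 2.35, -12.82, 69.99, -382.15]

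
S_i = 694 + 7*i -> [694, 701, 708, 715, 722]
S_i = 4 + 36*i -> [4, 40, 76, 112, 148]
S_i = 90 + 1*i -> [90, 91, 92, 93, 94]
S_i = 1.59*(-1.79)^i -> [1.59, -2.85, 5.09, -9.12, 16.32]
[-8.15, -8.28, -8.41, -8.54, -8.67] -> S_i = -8.15 + -0.13*i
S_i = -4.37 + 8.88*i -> [-4.37, 4.51, 13.39, 22.27, 31.15]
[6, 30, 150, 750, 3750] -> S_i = 6*5^i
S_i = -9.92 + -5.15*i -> [-9.92, -15.07, -20.22, -25.37, -30.52]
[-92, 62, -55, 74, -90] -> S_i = Random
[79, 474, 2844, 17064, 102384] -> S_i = 79*6^i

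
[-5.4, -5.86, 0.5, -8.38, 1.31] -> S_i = Random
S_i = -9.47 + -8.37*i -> [-9.47, -17.84, -26.21, -34.58, -42.95]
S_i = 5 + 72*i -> [5, 77, 149, 221, 293]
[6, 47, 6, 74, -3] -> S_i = Random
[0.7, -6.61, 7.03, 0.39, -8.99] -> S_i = Random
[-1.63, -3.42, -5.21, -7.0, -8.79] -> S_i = -1.63 + -1.79*i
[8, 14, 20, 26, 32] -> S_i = 8 + 6*i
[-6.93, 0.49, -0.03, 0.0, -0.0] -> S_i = -6.93*(-0.07)^i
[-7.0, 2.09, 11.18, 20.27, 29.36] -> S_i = -7.00 + 9.09*i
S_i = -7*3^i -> [-7, -21, -63, -189, -567]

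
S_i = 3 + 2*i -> [3, 5, 7, 9, 11]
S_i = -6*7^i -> [-6, -42, -294, -2058, -14406]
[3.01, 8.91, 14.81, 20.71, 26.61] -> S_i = 3.01 + 5.90*i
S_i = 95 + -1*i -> [95, 94, 93, 92, 91]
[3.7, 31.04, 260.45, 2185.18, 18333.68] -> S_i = 3.70*8.39^i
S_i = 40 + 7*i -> [40, 47, 54, 61, 68]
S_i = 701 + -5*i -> [701, 696, 691, 686, 681]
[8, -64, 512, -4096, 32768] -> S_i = 8*-8^i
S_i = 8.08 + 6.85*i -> [8.08, 14.93, 21.78, 28.63, 35.48]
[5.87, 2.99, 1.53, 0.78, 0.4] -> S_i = 5.87*0.51^i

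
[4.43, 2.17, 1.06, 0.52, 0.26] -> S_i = 4.43*0.49^i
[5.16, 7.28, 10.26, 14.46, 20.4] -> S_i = 5.16*1.41^i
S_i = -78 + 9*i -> [-78, -69, -60, -51, -42]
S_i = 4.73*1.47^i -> [4.73, 6.95, 10.22, 15.02, 22.09]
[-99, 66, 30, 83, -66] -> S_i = Random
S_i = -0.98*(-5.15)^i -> [-0.98, 5.05, -25.99, 133.86, -689.37]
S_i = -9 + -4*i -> [-9, -13, -17, -21, -25]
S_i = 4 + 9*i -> [4, 13, 22, 31, 40]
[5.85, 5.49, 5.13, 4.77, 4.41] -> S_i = 5.85 + -0.36*i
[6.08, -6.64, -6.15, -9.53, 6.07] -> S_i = Random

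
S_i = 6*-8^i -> [6, -48, 384, -3072, 24576]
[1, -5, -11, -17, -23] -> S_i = 1 + -6*i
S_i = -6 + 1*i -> [-6, -5, -4, -3, -2]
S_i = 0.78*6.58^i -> [0.78, 5.13, 33.77, 222.21, 1462.17]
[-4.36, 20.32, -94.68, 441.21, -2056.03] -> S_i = -4.36*(-4.66)^i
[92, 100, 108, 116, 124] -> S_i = 92 + 8*i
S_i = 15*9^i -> [15, 135, 1215, 10935, 98415]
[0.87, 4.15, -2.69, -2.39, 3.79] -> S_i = Random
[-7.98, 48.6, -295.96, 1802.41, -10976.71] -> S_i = -7.98*(-6.09)^i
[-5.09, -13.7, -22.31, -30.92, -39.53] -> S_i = -5.09 + -8.61*i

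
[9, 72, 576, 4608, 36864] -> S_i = 9*8^i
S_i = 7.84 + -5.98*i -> [7.84, 1.86, -4.12, -10.1, -16.08]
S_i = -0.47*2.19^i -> [-0.47, -1.03, -2.25, -4.94, -10.81]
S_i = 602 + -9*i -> [602, 593, 584, 575, 566]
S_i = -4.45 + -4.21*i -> [-4.45, -8.66, -12.87, -17.08, -21.29]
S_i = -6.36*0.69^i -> [-6.36, -4.39, -3.03, -2.09, -1.44]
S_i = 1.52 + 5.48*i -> [1.52, 7.0, 12.48, 17.96, 23.44]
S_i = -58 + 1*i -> [-58, -57, -56, -55, -54]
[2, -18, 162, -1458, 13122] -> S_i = 2*-9^i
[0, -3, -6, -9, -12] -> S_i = 0 + -3*i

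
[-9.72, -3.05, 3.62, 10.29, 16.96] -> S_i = -9.72 + 6.67*i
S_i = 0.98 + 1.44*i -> [0.98, 2.42, 3.86, 5.3, 6.74]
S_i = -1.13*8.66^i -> [-1.13, -9.79, -84.75, -733.89, -6355.5]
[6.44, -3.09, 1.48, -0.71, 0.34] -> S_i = 6.44*(-0.48)^i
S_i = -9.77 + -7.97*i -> [-9.77, -17.74, -25.71, -33.68, -41.65]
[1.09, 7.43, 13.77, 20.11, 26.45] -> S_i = 1.09 + 6.34*i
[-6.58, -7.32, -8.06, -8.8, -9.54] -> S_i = -6.58 + -0.74*i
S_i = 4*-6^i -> [4, -24, 144, -864, 5184]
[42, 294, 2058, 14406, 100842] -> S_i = 42*7^i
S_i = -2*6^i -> [-2, -12, -72, -432, -2592]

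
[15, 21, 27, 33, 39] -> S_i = 15 + 6*i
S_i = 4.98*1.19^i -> [4.98, 5.93, 7.05, 8.39, 9.99]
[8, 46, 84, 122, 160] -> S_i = 8 + 38*i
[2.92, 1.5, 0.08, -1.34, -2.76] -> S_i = 2.92 + -1.42*i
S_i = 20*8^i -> [20, 160, 1280, 10240, 81920]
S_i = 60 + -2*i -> [60, 58, 56, 54, 52]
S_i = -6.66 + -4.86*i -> [-6.66, -11.52, -16.38, -21.24, -26.1]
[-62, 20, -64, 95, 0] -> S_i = Random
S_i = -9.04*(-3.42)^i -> [-9.04, 30.92, -105.74, 361.62, -1236.72]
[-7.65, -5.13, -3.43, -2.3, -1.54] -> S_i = -7.65*0.67^i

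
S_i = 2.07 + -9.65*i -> [2.07, -7.58, -17.23, -26.88, -36.53]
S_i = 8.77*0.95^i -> [8.77, 8.33, 7.91, 7.52, 7.14]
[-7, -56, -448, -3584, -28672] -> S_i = -7*8^i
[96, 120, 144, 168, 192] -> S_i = 96 + 24*i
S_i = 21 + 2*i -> [21, 23, 25, 27, 29]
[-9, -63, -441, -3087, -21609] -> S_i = -9*7^i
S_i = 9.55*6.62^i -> [9.55, 63.22, 418.52, 2770.62, 18341.52]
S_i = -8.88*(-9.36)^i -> [-8.88, 83.12, -777.97, 7281.83, -68157.93]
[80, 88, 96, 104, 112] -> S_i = 80 + 8*i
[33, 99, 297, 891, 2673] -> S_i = 33*3^i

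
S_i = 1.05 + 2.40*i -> [1.05, 3.45, 5.85, 8.25, 10.65]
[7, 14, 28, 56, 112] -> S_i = 7*2^i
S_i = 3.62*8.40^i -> [3.62, 30.41, 255.43, 2145.59, 18022.94]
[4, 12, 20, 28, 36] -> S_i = 4 + 8*i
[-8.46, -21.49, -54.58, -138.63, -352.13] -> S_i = -8.46*2.54^i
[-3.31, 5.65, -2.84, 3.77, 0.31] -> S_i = Random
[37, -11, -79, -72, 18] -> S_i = Random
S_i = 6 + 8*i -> [6, 14, 22, 30, 38]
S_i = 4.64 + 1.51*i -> [4.64, 6.15, 7.66, 9.17, 10.68]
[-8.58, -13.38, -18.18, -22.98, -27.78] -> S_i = -8.58 + -4.80*i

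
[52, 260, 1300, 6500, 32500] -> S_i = 52*5^i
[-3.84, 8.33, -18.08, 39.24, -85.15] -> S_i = -3.84*(-2.17)^i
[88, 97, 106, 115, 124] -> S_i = 88 + 9*i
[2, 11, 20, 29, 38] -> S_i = 2 + 9*i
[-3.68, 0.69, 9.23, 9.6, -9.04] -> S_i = Random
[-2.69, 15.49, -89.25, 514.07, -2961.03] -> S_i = -2.69*(-5.76)^i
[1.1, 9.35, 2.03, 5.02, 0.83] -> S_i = Random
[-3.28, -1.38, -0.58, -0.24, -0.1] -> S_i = -3.28*0.42^i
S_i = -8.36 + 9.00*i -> [-8.36, 0.64, 9.64, 18.64, 27.64]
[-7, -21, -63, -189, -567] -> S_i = -7*3^i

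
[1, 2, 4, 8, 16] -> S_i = 1*2^i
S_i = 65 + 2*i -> [65, 67, 69, 71, 73]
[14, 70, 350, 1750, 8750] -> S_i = 14*5^i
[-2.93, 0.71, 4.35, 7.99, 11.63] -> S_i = -2.93 + 3.64*i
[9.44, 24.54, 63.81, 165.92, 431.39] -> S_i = 9.44*2.60^i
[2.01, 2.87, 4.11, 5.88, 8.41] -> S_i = 2.01*1.43^i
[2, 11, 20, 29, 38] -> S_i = 2 + 9*i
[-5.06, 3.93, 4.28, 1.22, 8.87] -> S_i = Random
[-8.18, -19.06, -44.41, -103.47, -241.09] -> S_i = -8.18*2.33^i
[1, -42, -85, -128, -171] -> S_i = 1 + -43*i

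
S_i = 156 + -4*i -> [156, 152, 148, 144, 140]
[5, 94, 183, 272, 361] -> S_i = 5 + 89*i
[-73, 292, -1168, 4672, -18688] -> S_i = -73*-4^i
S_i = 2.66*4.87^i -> [2.66, 12.95, 63.09, 307.23, 1496.23]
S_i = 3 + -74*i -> [3, -71, -145, -219, -293]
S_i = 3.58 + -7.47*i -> [3.58, -3.89, -11.36, -18.83, -26.3]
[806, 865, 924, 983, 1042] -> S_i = 806 + 59*i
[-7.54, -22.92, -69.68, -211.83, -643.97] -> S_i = -7.54*3.04^i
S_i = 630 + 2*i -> [630, 632, 634, 636, 638]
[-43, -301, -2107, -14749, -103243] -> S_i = -43*7^i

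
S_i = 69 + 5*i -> [69, 74, 79, 84, 89]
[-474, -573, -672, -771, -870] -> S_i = -474 + -99*i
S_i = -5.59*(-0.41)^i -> [-5.59, 2.29, -0.94, 0.39, -0.16]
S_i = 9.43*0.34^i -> [9.43, 3.21, 1.09, 0.37, 0.13]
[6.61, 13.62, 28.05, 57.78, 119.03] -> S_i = 6.61*2.06^i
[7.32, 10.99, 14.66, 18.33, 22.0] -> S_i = 7.32 + 3.67*i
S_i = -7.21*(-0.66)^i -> [-7.21, 4.76, -3.14, 2.07, -1.37]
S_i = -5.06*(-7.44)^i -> [-5.06, 37.65, -280.09, 2083.86, -15503.95]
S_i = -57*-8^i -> [-57, 456, -3648, 29184, -233472]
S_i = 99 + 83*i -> [99, 182, 265, 348, 431]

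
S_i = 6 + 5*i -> [6, 11, 16, 21, 26]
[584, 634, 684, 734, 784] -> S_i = 584 + 50*i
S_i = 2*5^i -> [2, 10, 50, 250, 1250]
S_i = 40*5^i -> [40, 200, 1000, 5000, 25000]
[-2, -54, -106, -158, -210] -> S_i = -2 + -52*i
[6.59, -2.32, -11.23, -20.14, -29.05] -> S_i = 6.59 + -8.91*i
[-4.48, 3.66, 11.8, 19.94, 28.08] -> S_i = -4.48 + 8.14*i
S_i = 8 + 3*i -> [8, 11, 14, 17, 20]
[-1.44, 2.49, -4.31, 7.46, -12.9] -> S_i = -1.44*(-1.73)^i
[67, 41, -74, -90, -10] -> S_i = Random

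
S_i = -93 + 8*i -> [-93, -85, -77, -69, -61]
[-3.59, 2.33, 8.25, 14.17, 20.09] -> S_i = -3.59 + 5.92*i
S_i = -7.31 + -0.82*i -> [-7.31, -8.13, -8.95, -9.77, -10.59]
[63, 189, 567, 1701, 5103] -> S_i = 63*3^i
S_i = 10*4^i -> [10, 40, 160, 640, 2560]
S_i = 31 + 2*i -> [31, 33, 35, 37, 39]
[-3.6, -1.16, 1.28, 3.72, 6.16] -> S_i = -3.60 + 2.44*i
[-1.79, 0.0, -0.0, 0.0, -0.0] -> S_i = -1.79*-0.00^i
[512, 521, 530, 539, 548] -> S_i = 512 + 9*i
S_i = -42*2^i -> [-42, -84, -168, -336, -672]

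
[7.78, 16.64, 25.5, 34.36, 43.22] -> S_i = 7.78 + 8.86*i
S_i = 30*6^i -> [30, 180, 1080, 6480, 38880]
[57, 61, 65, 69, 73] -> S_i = 57 + 4*i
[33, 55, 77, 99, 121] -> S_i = 33 + 22*i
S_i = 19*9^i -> [19, 171, 1539, 13851, 124659]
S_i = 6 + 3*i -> [6, 9, 12, 15, 18]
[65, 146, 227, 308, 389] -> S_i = 65 + 81*i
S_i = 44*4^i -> [44, 176, 704, 2816, 11264]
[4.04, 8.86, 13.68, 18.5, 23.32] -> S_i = 4.04 + 4.82*i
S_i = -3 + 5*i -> [-3, 2, 7, 12, 17]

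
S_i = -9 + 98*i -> [-9, 89, 187, 285, 383]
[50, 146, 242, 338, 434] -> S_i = 50 + 96*i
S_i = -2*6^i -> [-2, -12, -72, -432, -2592]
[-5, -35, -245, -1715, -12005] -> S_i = -5*7^i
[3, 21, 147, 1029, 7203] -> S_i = 3*7^i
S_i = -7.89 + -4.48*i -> [-7.89, -12.37, -16.85, -21.33, -25.81]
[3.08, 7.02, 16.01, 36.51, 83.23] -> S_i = 3.08*2.28^i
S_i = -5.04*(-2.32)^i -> [-5.04, 11.69, -27.13, 62.94, -146.01]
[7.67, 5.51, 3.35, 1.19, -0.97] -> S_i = 7.67 + -2.16*i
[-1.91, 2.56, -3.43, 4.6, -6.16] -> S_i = -1.91*(-1.34)^i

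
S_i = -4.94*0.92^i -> [-4.94, -4.54, -4.18, -3.85, -3.54]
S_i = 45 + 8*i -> [45, 53, 61, 69, 77]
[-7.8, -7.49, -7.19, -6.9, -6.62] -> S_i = -7.80*0.96^i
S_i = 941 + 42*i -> [941, 983, 1025, 1067, 1109]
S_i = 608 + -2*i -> [608, 606, 604, 602, 600]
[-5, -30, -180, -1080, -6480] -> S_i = -5*6^i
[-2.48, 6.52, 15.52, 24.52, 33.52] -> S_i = -2.48 + 9.00*i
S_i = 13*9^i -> [13, 117, 1053, 9477, 85293]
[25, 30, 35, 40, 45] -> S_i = 25 + 5*i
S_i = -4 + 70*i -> [-4, 66, 136, 206, 276]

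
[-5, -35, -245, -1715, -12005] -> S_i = -5*7^i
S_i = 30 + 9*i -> [30, 39, 48, 57, 66]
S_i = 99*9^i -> [99, 891, 8019, 72171, 649539]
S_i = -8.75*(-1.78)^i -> [-8.75, 15.58, -27.72, 49.35, -87.84]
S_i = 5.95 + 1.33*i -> [5.95, 7.28, 8.61, 9.94, 11.27]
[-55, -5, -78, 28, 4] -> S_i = Random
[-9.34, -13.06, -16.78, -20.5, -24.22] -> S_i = -9.34 + -3.72*i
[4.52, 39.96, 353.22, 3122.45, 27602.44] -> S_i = 4.52*8.84^i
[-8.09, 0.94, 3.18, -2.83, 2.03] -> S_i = Random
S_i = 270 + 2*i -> [270, 272, 274, 276, 278]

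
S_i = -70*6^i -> [-70, -420, -2520, -15120, -90720]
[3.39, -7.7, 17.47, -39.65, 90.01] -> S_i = 3.39*(-2.27)^i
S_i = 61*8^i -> [61, 488, 3904, 31232, 249856]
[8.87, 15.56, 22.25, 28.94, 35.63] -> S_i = 8.87 + 6.69*i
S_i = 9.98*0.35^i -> [9.98, 3.49, 1.22, 0.43, 0.15]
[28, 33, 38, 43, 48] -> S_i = 28 + 5*i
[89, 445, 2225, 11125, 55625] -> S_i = 89*5^i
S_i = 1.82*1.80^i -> [1.82, 3.28, 5.9, 10.61, 19.11]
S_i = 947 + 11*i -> [947, 958, 969, 980, 991]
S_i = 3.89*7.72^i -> [3.89, 30.03, 231.84, 1789.79, 13817.16]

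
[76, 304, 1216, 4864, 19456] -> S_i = 76*4^i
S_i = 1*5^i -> [1, 5, 25, 125, 625]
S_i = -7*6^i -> [-7, -42, -252, -1512, -9072]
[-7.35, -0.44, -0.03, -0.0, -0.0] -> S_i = -7.35*0.06^i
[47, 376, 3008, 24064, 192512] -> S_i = 47*8^i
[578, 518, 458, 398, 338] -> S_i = 578 + -60*i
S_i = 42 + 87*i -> [42, 129, 216, 303, 390]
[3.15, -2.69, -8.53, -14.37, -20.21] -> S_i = 3.15 + -5.84*i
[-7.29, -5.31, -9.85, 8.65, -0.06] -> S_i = Random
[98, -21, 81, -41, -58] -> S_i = Random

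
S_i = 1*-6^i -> [1, -6, 36, -216, 1296]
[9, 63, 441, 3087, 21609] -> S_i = 9*7^i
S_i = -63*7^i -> [-63, -441, -3087, -21609, -151263]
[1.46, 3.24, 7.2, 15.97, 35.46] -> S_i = 1.46*2.22^i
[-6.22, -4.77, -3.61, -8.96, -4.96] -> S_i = Random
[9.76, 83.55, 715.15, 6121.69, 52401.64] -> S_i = 9.76*8.56^i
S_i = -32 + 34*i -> [-32, 2, 36, 70, 104]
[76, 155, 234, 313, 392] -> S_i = 76 + 79*i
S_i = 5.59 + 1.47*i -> [5.59, 7.06, 8.53, 10.0, 11.47]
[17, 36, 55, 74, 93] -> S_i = 17 + 19*i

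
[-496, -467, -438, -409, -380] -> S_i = -496 + 29*i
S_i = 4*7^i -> [4, 28, 196, 1372, 9604]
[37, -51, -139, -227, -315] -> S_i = 37 + -88*i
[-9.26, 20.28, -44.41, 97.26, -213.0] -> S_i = -9.26*(-2.19)^i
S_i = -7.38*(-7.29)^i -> [-7.38, 53.8, -392.2, 2859.16, -20843.3]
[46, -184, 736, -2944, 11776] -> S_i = 46*-4^i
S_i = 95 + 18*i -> [95, 113, 131, 149, 167]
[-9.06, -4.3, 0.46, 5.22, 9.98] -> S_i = -9.06 + 4.76*i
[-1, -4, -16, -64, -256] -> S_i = -1*4^i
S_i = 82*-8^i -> [82, -656, 5248, -41984, 335872]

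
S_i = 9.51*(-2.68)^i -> [9.51, -25.49, 68.3, -183.06, 490.59]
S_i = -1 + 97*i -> [-1, 96, 193, 290, 387]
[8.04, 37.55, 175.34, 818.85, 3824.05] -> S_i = 8.04*4.67^i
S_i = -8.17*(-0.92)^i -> [-8.17, 7.52, -6.92, 6.36, -5.85]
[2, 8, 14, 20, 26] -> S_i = 2 + 6*i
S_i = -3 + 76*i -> [-3, 73, 149, 225, 301]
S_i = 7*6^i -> [7, 42, 252, 1512, 9072]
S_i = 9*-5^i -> [9, -45, 225, -1125, 5625]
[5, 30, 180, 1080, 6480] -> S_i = 5*6^i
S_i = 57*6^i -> [57, 342, 2052, 12312, 73872]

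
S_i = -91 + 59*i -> [-91, -32, 27, 86, 145]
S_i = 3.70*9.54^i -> [3.7, 35.3, 336.74, 3212.53, 30647.51]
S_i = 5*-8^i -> [5, -40, 320, -2560, 20480]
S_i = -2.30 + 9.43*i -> [-2.3, 7.13, 16.56, 25.99, 35.42]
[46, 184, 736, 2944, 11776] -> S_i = 46*4^i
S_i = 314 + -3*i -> [314, 311, 308, 305, 302]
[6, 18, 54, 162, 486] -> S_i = 6*3^i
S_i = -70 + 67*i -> [-70, -3, 64, 131, 198]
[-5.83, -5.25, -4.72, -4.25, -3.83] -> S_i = -5.83*0.90^i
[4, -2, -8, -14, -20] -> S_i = 4 + -6*i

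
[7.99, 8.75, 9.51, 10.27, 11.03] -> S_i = 7.99 + 0.76*i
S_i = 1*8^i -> [1, 8, 64, 512, 4096]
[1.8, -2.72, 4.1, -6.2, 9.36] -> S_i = 1.80*(-1.51)^i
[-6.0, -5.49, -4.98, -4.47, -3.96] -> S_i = -6.00 + 0.51*i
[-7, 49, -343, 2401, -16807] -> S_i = -7*-7^i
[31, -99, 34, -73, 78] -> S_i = Random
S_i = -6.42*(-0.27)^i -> [-6.42, 1.73, -0.47, 0.13, -0.03]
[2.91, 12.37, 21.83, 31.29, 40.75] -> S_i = 2.91 + 9.46*i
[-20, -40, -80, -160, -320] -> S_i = -20*2^i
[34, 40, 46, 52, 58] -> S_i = 34 + 6*i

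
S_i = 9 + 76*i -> [9, 85, 161, 237, 313]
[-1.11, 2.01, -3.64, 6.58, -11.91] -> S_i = -1.11*(-1.81)^i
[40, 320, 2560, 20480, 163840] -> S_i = 40*8^i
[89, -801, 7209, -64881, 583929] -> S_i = 89*-9^i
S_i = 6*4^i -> [6, 24, 96, 384, 1536]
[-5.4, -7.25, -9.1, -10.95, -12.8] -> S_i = -5.40 + -1.85*i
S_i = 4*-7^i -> [4, -28, 196, -1372, 9604]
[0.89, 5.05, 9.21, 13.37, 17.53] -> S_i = 0.89 + 4.16*i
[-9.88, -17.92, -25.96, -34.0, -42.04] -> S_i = -9.88 + -8.04*i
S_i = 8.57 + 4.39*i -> [8.57, 12.96, 17.35, 21.74, 26.13]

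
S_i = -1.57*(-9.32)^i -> [-1.57, 14.63, -136.37, 1271.01, -11845.77]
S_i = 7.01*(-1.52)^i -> [7.01, -10.66, 16.2, -24.62, 37.42]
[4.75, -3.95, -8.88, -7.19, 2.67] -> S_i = Random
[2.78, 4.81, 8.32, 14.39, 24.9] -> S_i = 2.78*1.73^i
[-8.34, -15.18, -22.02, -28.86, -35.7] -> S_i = -8.34 + -6.84*i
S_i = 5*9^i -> [5, 45, 405, 3645, 32805]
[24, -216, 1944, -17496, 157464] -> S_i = 24*-9^i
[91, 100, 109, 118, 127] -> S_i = 91 + 9*i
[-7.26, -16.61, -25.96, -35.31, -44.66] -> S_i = -7.26 + -9.35*i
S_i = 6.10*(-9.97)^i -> [6.1, -60.82, 606.35, -6045.26, 60271.29]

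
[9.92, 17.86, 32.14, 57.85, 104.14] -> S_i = 9.92*1.80^i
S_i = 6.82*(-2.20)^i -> [6.82, -15.0, 33.01, -72.62, 159.76]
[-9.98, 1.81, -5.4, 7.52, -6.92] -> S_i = Random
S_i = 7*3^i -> [7, 21, 63, 189, 567]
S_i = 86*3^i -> [86, 258, 774, 2322, 6966]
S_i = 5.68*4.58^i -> [5.68, 26.01, 119.15, 545.69, 2499.25]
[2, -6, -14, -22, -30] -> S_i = 2 + -8*i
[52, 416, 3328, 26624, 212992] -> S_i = 52*8^i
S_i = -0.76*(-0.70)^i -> [-0.76, 0.53, -0.37, 0.26, -0.18]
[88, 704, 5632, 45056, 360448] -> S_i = 88*8^i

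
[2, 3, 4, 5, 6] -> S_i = 2 + 1*i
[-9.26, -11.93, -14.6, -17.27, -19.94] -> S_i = -9.26 + -2.67*i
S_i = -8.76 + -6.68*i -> [-8.76, -15.44, -22.12, -28.8, -35.48]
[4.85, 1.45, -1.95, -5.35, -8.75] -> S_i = 4.85 + -3.40*i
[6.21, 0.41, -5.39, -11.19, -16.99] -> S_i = 6.21 + -5.80*i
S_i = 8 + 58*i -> [8, 66, 124, 182, 240]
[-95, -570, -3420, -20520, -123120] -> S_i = -95*6^i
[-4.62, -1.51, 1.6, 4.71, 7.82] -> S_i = -4.62 + 3.11*i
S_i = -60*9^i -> [-60, -540, -4860, -43740, -393660]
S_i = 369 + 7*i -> [369, 376, 383, 390, 397]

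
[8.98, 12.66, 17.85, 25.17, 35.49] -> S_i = 8.98*1.41^i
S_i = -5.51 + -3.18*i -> [-5.51, -8.69, -11.87, -15.05, -18.23]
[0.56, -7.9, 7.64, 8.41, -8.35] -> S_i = Random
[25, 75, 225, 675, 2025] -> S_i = 25*3^i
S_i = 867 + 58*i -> [867, 925, 983, 1041, 1099]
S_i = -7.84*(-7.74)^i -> [-7.84, 60.68, -469.68, 3635.29, -28137.14]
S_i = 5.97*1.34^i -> [5.97, 8.0, 10.72, 14.36, 19.25]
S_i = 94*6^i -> [94, 564, 3384, 20304, 121824]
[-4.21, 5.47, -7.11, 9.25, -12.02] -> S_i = -4.21*(-1.30)^i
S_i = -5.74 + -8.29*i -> [-5.74, -14.03, -22.32, -30.61, -38.9]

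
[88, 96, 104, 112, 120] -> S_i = 88 + 8*i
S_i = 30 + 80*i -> [30, 110, 190, 270, 350]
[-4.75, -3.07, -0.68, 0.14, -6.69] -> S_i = Random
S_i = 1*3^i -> [1, 3, 9, 27, 81]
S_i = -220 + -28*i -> [-220, -248, -276, -304, -332]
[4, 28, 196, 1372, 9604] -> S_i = 4*7^i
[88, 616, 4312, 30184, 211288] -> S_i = 88*7^i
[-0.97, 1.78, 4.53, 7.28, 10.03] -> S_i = -0.97 + 2.75*i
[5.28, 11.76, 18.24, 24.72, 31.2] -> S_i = 5.28 + 6.48*i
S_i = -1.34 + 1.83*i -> [-1.34, 0.49, 2.32, 4.15, 5.98]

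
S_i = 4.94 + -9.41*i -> [4.94, -4.47, -13.88, -23.29, -32.7]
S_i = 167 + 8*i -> [167, 175, 183, 191, 199]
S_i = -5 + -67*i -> [-5, -72, -139, -206, -273]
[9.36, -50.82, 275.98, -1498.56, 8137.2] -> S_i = 9.36*(-5.43)^i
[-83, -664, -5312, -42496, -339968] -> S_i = -83*8^i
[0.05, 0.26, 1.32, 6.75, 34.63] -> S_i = 0.05*5.13^i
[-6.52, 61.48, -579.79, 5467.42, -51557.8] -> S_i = -6.52*(-9.43)^i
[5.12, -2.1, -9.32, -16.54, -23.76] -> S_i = 5.12 + -7.22*i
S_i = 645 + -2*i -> [645, 643, 641, 639, 637]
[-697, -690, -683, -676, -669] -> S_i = -697 + 7*i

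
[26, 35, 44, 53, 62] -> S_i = 26 + 9*i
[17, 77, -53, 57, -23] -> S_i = Random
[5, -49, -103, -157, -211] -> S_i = 5 + -54*i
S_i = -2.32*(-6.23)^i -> [-2.32, 14.45, -90.05, 560.99, -3494.94]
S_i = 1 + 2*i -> [1, 3, 5, 7, 9]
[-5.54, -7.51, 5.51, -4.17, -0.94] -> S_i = Random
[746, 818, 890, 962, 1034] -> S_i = 746 + 72*i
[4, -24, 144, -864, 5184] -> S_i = 4*-6^i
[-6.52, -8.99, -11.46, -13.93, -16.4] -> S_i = -6.52 + -2.47*i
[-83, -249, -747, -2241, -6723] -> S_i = -83*3^i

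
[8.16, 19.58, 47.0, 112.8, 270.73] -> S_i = 8.16*2.40^i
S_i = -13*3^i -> [-13, -39, -117, -351, -1053]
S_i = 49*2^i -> [49, 98, 196, 392, 784]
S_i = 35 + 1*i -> [35, 36, 37, 38, 39]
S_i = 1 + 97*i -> [1, 98, 195, 292, 389]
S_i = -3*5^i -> [-3, -15, -75, -375, -1875]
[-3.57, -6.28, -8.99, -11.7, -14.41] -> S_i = -3.57 + -2.71*i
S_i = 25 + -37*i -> [25, -12, -49, -86, -123]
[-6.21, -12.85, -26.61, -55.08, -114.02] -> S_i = -6.21*2.07^i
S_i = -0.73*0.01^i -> [-0.73, -0.01, -0.0, -0.0, -0.0]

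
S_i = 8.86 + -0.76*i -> [8.86, 8.1, 7.34, 6.58, 5.82]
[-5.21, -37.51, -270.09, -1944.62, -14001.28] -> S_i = -5.21*7.20^i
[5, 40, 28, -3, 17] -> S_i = Random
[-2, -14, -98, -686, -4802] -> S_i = -2*7^i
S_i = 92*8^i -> [92, 736, 5888, 47104, 376832]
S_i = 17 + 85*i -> [17, 102, 187, 272, 357]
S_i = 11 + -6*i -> [11, 5, -1, -7, -13]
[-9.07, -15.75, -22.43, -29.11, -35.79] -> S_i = -9.07 + -6.68*i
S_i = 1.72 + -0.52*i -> [1.72, 1.2, 0.68, 0.16, -0.36]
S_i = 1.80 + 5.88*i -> [1.8, 7.68, 13.56, 19.44, 25.32]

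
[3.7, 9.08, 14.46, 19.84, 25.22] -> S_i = 3.70 + 5.38*i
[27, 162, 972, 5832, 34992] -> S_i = 27*6^i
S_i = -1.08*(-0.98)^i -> [-1.08, 1.06, -1.04, 1.02, -1.0]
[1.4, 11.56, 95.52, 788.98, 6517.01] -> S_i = 1.40*8.26^i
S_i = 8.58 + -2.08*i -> [8.58, 6.5, 4.42, 2.34, 0.26]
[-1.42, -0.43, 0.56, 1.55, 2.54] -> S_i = -1.42 + 0.99*i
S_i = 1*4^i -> [1, 4, 16, 64, 256]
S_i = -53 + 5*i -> [-53, -48, -43, -38, -33]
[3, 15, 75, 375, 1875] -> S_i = 3*5^i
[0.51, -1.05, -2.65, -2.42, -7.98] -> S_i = Random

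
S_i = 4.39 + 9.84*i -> [4.39, 14.23, 24.07, 33.91, 43.75]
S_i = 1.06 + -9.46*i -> [1.06, -8.4, -17.86, -27.32, -36.78]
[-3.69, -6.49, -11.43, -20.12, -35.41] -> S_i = -3.69*1.76^i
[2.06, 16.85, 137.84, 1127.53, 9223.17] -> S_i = 2.06*8.18^i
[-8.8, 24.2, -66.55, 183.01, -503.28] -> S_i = -8.80*(-2.75)^i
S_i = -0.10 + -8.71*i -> [-0.1, -8.81, -17.52, -26.23, -34.94]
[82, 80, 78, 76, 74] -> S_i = 82 + -2*i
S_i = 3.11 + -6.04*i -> [3.11, -2.93, -8.97, -15.01, -21.05]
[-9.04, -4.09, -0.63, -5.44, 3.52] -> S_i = Random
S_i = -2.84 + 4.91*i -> [-2.84, 2.07, 6.98, 11.89, 16.8]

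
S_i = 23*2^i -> [23, 46, 92, 184, 368]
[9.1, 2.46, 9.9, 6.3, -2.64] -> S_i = Random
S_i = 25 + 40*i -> [25, 65, 105, 145, 185]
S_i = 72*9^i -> [72, 648, 5832, 52488, 472392]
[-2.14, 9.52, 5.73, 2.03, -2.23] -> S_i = Random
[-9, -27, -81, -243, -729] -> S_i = -9*3^i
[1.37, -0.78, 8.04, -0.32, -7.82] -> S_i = Random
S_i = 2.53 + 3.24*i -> [2.53, 5.77, 9.01, 12.25, 15.49]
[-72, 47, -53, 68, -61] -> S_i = Random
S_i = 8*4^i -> [8, 32, 128, 512, 2048]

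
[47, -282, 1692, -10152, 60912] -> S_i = 47*-6^i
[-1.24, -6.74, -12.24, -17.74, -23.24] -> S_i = -1.24 + -5.50*i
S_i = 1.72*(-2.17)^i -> [1.72, -3.73, 8.1, -17.58, 38.14]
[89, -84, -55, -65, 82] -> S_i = Random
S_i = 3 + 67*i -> [3, 70, 137, 204, 271]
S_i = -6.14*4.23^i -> [-6.14, -25.97, -109.86, -464.72, -1965.76]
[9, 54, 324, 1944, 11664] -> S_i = 9*6^i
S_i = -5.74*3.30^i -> [-5.74, -18.94, -62.51, -206.28, -680.72]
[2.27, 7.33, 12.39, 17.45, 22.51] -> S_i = 2.27 + 5.06*i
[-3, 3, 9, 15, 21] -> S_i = -3 + 6*i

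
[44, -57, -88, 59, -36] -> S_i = Random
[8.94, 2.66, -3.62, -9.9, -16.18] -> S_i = 8.94 + -6.28*i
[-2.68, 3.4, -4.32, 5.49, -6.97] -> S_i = -2.68*(-1.27)^i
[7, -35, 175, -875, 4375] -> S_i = 7*-5^i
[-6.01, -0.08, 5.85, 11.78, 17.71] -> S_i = -6.01 + 5.93*i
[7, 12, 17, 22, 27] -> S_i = 7 + 5*i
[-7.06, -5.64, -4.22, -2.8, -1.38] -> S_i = -7.06 + 1.42*i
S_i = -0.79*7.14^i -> [-0.79, -5.64, -40.27, -287.56, -2053.15]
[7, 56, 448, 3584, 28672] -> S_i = 7*8^i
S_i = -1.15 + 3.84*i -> [-1.15, 2.69, 6.53, 10.37, 14.21]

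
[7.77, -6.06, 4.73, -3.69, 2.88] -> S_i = 7.77*(-0.78)^i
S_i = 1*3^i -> [1, 3, 9, 27, 81]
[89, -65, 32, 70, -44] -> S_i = Random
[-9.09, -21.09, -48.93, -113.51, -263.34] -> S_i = -9.09*2.32^i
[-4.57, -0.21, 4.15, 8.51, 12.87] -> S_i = -4.57 + 4.36*i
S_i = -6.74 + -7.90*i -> [-6.74, -14.64, -22.54, -30.44, -38.34]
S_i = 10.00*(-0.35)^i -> [10.0, -3.5, 1.22, -0.43, 0.15]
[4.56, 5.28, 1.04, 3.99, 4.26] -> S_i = Random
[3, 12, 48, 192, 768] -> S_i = 3*4^i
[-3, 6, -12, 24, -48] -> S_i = -3*-2^i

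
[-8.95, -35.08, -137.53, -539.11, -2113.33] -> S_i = -8.95*3.92^i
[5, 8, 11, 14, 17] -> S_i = 5 + 3*i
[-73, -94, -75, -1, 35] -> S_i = Random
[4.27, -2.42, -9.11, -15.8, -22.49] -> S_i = 4.27 + -6.69*i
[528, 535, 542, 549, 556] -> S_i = 528 + 7*i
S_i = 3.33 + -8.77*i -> [3.33, -5.44, -14.21, -22.98, -31.75]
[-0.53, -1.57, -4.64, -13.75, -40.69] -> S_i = -0.53*2.96^i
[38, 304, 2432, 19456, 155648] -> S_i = 38*8^i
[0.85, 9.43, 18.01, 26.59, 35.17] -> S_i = 0.85 + 8.58*i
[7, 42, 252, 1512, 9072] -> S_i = 7*6^i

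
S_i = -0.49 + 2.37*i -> [-0.49, 1.88, 4.25, 6.62, 8.99]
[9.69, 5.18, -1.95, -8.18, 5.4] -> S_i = Random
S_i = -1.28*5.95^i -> [-1.28, -7.62, -45.32, -269.63, -1604.27]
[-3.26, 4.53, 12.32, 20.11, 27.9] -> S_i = -3.26 + 7.79*i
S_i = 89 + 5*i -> [89, 94, 99, 104, 109]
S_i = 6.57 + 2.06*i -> [6.57, 8.63, 10.69, 12.75, 14.81]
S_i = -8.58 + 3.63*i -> [-8.58, -4.95, -1.32, 2.31, 5.94]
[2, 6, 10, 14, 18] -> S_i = 2 + 4*i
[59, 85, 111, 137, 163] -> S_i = 59 + 26*i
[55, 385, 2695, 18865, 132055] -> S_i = 55*7^i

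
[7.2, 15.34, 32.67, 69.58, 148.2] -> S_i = 7.20*2.13^i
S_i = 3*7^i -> [3, 21, 147, 1029, 7203]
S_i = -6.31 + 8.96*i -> [-6.31, 2.65, 11.61, 20.57, 29.53]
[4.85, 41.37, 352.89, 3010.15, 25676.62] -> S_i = 4.85*8.53^i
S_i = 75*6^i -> [75, 450, 2700, 16200, 97200]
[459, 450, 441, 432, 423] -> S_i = 459 + -9*i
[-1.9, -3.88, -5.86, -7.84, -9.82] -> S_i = -1.90 + -1.98*i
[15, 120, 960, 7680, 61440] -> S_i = 15*8^i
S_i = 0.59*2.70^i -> [0.59, 1.59, 4.3, 11.61, 31.36]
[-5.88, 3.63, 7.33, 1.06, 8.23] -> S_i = Random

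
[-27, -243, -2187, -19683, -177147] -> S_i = -27*9^i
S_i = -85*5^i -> [-85, -425, -2125, -10625, -53125]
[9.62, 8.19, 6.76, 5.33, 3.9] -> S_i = 9.62 + -1.43*i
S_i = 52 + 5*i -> [52, 57, 62, 67, 72]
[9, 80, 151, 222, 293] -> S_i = 9 + 71*i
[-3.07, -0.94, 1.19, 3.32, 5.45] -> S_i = -3.07 + 2.13*i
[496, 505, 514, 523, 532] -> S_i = 496 + 9*i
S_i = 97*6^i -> [97, 582, 3492, 20952, 125712]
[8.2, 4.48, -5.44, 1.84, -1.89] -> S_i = Random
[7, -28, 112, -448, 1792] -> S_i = 7*-4^i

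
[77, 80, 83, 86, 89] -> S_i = 77 + 3*i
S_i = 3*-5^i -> [3, -15, 75, -375, 1875]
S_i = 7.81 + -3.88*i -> [7.81, 3.93, 0.05, -3.83, -7.71]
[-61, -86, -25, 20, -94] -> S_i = Random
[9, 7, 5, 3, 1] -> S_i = 9 + -2*i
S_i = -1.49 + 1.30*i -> [-1.49, -0.19, 1.11, 2.41, 3.71]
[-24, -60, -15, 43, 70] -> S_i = Random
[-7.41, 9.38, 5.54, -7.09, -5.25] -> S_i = Random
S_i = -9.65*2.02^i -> [-9.65, -19.49, -39.38, -79.54, -160.67]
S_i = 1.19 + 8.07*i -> [1.19, 9.26, 17.33, 25.4, 33.47]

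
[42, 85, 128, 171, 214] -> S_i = 42 + 43*i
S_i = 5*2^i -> [5, 10, 20, 40, 80]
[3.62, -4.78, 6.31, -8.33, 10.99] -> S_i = 3.62*(-1.32)^i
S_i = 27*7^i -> [27, 189, 1323, 9261, 64827]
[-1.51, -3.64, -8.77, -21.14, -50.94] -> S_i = -1.51*2.41^i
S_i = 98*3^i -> [98, 294, 882, 2646, 7938]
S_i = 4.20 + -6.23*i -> [4.2, -2.03, -8.26, -14.49, -20.72]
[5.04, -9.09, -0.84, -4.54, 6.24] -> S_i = Random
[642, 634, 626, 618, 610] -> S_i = 642 + -8*i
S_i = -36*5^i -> [-36, -180, -900, -4500, -22500]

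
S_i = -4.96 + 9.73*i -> [-4.96, 4.77, 14.5, 24.23, 33.96]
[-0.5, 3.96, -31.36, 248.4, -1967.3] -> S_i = -0.50*(-7.92)^i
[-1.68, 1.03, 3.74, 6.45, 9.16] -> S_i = -1.68 + 2.71*i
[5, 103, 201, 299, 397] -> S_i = 5 + 98*i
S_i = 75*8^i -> [75, 600, 4800, 38400, 307200]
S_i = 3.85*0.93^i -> [3.85, 3.58, 3.33, 3.1, 2.88]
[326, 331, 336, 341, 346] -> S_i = 326 + 5*i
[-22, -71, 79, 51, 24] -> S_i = Random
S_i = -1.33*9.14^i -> [-1.33, -12.16, -111.11, -1015.52, -9281.89]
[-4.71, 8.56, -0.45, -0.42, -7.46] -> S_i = Random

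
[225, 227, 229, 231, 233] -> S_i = 225 + 2*i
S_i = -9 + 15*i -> [-9, 6, 21, 36, 51]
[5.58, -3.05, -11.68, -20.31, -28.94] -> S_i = 5.58 + -8.63*i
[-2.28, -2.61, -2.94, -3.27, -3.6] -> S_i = -2.28 + -0.33*i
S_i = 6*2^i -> [6, 12, 24, 48, 96]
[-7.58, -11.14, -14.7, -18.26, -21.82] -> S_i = -7.58 + -3.56*i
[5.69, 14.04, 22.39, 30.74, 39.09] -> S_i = 5.69 + 8.35*i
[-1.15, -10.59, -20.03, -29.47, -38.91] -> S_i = -1.15 + -9.44*i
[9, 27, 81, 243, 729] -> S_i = 9*3^i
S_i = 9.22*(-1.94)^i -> [9.22, -17.89, 34.7, -67.32, 130.6]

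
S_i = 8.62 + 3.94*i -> [8.62, 12.56, 16.5, 20.44, 24.38]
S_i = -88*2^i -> [-88, -176, -352, -704, -1408]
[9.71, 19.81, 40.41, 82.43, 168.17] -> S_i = 9.71*2.04^i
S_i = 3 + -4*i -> [3, -1, -5, -9, -13]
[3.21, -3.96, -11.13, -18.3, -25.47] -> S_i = 3.21 + -7.17*i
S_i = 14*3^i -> [14, 42, 126, 378, 1134]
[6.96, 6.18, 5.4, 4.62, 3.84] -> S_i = 6.96 + -0.78*i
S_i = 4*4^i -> [4, 16, 64, 256, 1024]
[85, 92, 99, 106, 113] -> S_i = 85 + 7*i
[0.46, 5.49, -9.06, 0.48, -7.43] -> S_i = Random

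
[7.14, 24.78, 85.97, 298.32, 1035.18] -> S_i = 7.14*3.47^i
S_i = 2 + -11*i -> [2, -9, -20, -31, -42]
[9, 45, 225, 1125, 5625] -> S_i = 9*5^i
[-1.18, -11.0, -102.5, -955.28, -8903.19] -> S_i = -1.18*9.32^i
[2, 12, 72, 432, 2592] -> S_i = 2*6^i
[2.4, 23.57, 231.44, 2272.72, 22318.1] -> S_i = 2.40*9.82^i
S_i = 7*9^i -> [7, 63, 567, 5103, 45927]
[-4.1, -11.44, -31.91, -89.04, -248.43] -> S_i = -4.10*2.79^i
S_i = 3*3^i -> [3, 9, 27, 81, 243]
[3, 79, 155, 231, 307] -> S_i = 3 + 76*i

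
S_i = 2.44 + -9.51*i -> [2.44, -7.07, -16.58, -26.09, -35.6]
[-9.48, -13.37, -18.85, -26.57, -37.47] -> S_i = -9.48*1.41^i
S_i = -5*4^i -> [-5, -20, -80, -320, -1280]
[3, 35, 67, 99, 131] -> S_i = 3 + 32*i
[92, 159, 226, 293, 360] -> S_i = 92 + 67*i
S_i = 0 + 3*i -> [0, 3, 6, 9, 12]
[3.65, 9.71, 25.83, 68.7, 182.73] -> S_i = 3.65*2.66^i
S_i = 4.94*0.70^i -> [4.94, 3.46, 2.42, 1.69, 1.19]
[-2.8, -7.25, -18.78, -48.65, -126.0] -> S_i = -2.80*2.59^i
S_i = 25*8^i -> [25, 200, 1600, 12800, 102400]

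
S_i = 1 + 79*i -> [1, 80, 159, 238, 317]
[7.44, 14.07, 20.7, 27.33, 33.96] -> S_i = 7.44 + 6.63*i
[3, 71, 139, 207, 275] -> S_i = 3 + 68*i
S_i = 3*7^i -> [3, 21, 147, 1029, 7203]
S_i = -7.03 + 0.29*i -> [-7.03, -6.74, -6.45, -6.16, -5.87]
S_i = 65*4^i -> [65, 260, 1040, 4160, 16640]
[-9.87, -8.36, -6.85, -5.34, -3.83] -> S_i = -9.87 + 1.51*i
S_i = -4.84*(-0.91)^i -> [-4.84, 4.4, -4.01, 3.65, -3.32]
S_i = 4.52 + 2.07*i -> [4.52, 6.59, 8.66, 10.73, 12.8]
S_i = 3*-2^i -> [3, -6, 12, -24, 48]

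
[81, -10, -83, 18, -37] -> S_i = Random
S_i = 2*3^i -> [2, 6, 18, 54, 162]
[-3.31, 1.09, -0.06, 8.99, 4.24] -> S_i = Random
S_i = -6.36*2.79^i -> [-6.36, -17.74, -49.51, -138.12, -385.37]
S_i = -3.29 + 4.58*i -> [-3.29, 1.29, 5.87, 10.45, 15.03]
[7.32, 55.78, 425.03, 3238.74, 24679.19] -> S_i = 7.32*7.62^i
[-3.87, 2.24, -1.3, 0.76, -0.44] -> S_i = -3.87*(-0.58)^i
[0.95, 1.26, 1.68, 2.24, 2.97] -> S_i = 0.95*1.33^i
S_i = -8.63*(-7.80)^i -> [-8.63, 67.31, -525.05, 4095.38, -31943.99]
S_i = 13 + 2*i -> [13, 15, 17, 19, 21]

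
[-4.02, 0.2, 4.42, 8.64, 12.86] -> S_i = -4.02 + 4.22*i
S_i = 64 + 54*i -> [64, 118, 172, 226, 280]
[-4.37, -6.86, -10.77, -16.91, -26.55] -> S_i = -4.37*1.57^i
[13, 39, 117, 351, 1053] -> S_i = 13*3^i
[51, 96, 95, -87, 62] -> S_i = Random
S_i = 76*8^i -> [76, 608, 4864, 38912, 311296]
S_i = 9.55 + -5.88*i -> [9.55, 3.67, -2.21, -8.09, -13.97]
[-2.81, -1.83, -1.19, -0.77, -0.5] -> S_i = -2.81*0.65^i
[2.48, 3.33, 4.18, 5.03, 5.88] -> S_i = 2.48 + 0.85*i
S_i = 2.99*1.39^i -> [2.99, 4.16, 5.78, 8.03, 11.16]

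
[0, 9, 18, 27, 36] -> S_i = 0 + 9*i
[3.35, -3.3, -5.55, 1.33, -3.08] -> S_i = Random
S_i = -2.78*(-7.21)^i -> [-2.78, 20.04, -144.52, 1041.96, -7512.52]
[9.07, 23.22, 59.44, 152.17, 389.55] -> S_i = 9.07*2.56^i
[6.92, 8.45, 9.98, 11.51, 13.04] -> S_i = 6.92 + 1.53*i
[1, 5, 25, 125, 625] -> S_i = 1*5^i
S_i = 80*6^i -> [80, 480, 2880, 17280, 103680]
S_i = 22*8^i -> [22, 176, 1408, 11264, 90112]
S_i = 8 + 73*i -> [8, 81, 154, 227, 300]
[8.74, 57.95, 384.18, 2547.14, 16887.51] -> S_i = 8.74*6.63^i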